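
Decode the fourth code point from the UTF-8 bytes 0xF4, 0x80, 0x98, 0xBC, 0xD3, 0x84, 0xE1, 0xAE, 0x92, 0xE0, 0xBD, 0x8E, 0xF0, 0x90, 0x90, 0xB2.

Offset 0: leading byte 0xF4 = 11110100 → 4-byte char #1 = F4 80 98 BC.
Offset 4: leading byte 0xD3 = 11010011 → 2-byte char #2 = D3 84.
Offset 6: leading byte 0xE1 = 11100001 → 3-byte char #3 = E1 AE 92.
Offset 9: leading byte 0xE0 = 11100000 → 3-byte char #4 = E0 BD 8E.
Leading byte 0xE0 = 11100000 matches 1110xxxx → 3-byte sequence.
Byte 1: 0xE0 = 11100000, payload 0000 (4 bits).
Byte 2: 0xBD = 10111101 (10xxxxxx ✓), payload 111101.
Byte 3: 0x8E = 10001110 (10xxxxxx ✓), payload 001110.
Concatenate: 0000111101001110 = 0xF4E (16 bits → U+0F4E).

U+0F4E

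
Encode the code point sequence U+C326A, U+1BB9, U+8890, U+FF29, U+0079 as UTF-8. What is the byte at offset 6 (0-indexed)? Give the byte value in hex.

0xB9

U+C326A → 4-byte form F3 83 89 AA at offsets 0–3.
U+1BB9 → 3-byte form E1 AE B9 at offsets 4–6.
Offset 6 falls in char 2's range; it's byte 3 of E1 AE B9 = 0xB9.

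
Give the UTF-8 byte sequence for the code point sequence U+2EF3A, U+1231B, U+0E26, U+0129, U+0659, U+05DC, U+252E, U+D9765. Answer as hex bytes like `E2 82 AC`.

F0 AE BC BA F0 92 8C 9B E0 B8 A6 C4 A9 D9 99 D7 9C E2 94 AE F3 99 9D A5

U+2EF3A: 4-byte form → F0 AE BC BA.
U+1231B: 4-byte form → F0 92 8C 9B.
U+0E26: 3-byte form → E0 B8 A6.
U+0129: 2-byte form → C4 A9.
U+0659: 2-byte form → D9 99.
U+05DC: 2-byte form → D7 9C.
U+252E: 3-byte form → E2 94 AE.
U+D9765: 4-byte form → F3 99 9D A5.
Concatenated (24 bytes): F0 AE BC BA F0 92 8C 9B E0 B8 A6 C4 A9 D9 99 D7 9C E2 94 AE F3 99 9D A5.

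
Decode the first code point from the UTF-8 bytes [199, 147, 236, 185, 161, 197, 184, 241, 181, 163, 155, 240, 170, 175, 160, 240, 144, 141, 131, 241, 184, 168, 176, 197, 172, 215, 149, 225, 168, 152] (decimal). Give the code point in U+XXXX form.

Offset 0: leading byte 0xC7 = 11000111 → 2-byte char #1 = C7 93.
Leading byte 0xC7 = 11000111 matches 110xxxxx → 2-byte sequence.
Byte 1: 0xC7 = 11000111, payload 00111 (5 bits).
Byte 2: 0x93 = 10010011 (10xxxxxx ✓), payload 010011.
Concatenate: 00111010011 = 0x1D3 (11 bits → U+01D3).

U+01D3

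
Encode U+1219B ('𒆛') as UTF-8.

U+1219B = 0x1219B = 74139 decimal. In range U+10000–U+10FFFF → 4-byte form: 11110xxx 10xxxxxx 10xxxxxx 10xxxxxx.
Binary (21 bits): 000010010000110011011.
Split 3+6+6+6: 000 | 010010 | 000110 | 011011.
Byte 1: 11110000 = 0xF0.
Byte 2: 10010010 = 0x92.
Byte 3: 10000110 = 0x86.
Byte 4: 10011011 = 0x9B.

F0 92 86 9B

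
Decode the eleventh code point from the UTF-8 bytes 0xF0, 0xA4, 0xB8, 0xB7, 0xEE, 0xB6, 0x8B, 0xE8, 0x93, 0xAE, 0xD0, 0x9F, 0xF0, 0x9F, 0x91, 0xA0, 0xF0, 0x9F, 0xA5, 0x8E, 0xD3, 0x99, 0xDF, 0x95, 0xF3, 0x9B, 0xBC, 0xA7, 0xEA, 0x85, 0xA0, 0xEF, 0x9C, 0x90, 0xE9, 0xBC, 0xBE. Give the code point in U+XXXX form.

U+F710

Offset 0: leading byte 0xF0 = 11110000 → 4-byte char #1 = F0 A4 B8 B7.
Offset 4: leading byte 0xEE = 11101110 → 3-byte char #2 = EE B6 8B.
Offset 7: leading byte 0xE8 = 11101000 → 3-byte char #3 = E8 93 AE.
Offset 10: leading byte 0xD0 = 11010000 → 2-byte char #4 = D0 9F.
Offset 12: leading byte 0xF0 = 11110000 → 4-byte char #5 = F0 9F 91 A0.
Offset 16: leading byte 0xF0 = 11110000 → 4-byte char #6 = F0 9F A5 8E.
Offset 20: leading byte 0xD3 = 11010011 → 2-byte char #7 = D3 99.
Offset 22: leading byte 0xDF = 11011111 → 2-byte char #8 = DF 95.
Offset 24: leading byte 0xF3 = 11110011 → 4-byte char #9 = F3 9B BC A7.
Offset 28: leading byte 0xEA = 11101010 → 3-byte char #10 = EA 85 A0.
Offset 31: leading byte 0xEF = 11101111 → 3-byte char #11 = EF 9C 90.
Leading byte 0xEF = 11101111 matches 1110xxxx → 3-byte sequence.
Byte 1: 0xEF = 11101111, payload 1111 (4 bits).
Byte 2: 0x9C = 10011100 (10xxxxxx ✓), payload 011100.
Byte 3: 0x90 = 10010000 (10xxxxxx ✓), payload 010000.
Concatenate: 1111011100010000 = 0xF710 (16 bits → U+F710).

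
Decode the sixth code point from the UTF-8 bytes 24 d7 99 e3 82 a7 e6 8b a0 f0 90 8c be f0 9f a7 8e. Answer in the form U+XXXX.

Offset 0: leading byte 0x24 = 00100100 → 1-byte char #1 = 24.
Offset 1: leading byte 0xD7 = 11010111 → 2-byte char #2 = D7 99.
Offset 3: leading byte 0xE3 = 11100011 → 3-byte char #3 = E3 82 A7.
Offset 6: leading byte 0xE6 = 11100110 → 3-byte char #4 = E6 8B A0.
Offset 9: leading byte 0xF0 = 11110000 → 4-byte char #5 = F0 90 8C BE.
Offset 13: leading byte 0xF0 = 11110000 → 4-byte char #6 = F0 9F A7 8E.
Leading byte 0xF0 = 11110000 matches 11110xxx → 4-byte sequence.
Byte 1: 0xF0 = 11110000, payload 000 (3 bits).
Byte 2: 0x9F = 10011111 (10xxxxxx ✓), payload 011111.
Byte 3: 0xA7 = 10100111 (10xxxxxx ✓), payload 100111.
Byte 4: 0x8E = 10001110 (10xxxxxx ✓), payload 001110.
Concatenate: 000011111100111001110 = 0x1F9CE (21 bits → U+1F9CE).

U+1F9CE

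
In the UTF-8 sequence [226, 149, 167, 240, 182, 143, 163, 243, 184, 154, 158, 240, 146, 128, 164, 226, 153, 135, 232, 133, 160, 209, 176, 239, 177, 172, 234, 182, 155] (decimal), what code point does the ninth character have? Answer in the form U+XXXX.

U+AD9B

Offset 0: leading byte 0xE2 = 11100010 → 3-byte char #1 = E2 95 A7.
Offset 3: leading byte 0xF0 = 11110000 → 4-byte char #2 = F0 B6 8F A3.
Offset 7: leading byte 0xF3 = 11110011 → 4-byte char #3 = F3 B8 9A 9E.
Offset 11: leading byte 0xF0 = 11110000 → 4-byte char #4 = F0 92 80 A4.
Offset 15: leading byte 0xE2 = 11100010 → 3-byte char #5 = E2 99 87.
Offset 18: leading byte 0xE8 = 11101000 → 3-byte char #6 = E8 85 A0.
Offset 21: leading byte 0xD1 = 11010001 → 2-byte char #7 = D1 B0.
Offset 23: leading byte 0xEF = 11101111 → 3-byte char #8 = EF B1 AC.
Offset 26: leading byte 0xEA = 11101010 → 3-byte char #9 = EA B6 9B.
Leading byte 0xEA = 11101010 matches 1110xxxx → 3-byte sequence.
Byte 1: 0xEA = 11101010, payload 1010 (4 bits).
Byte 2: 0xB6 = 10110110 (10xxxxxx ✓), payload 110110.
Byte 3: 0x9B = 10011011 (10xxxxxx ✓), payload 011011.
Concatenate: 1010110110011011 = 0xAD9B (16 bits → U+AD9B).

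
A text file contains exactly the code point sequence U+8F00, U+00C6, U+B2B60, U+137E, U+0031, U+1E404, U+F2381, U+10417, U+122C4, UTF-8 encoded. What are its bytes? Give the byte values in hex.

U+8F00: 3-byte form → E8 BC 80.
U+00C6: 2-byte form → C3 86.
U+B2B60: 4-byte form → F2 B2 AD A0.
U+137E: 3-byte form → E1 8D BE.
U+0031: 1-byte form → 31.
U+1E404: 4-byte form → F0 9E 90 84.
U+F2381: 4-byte form → F3 B2 8E 81.
U+10417: 4-byte form → F0 90 90 97.
U+122C4: 4-byte form → F0 92 8B 84.
Concatenated (29 bytes): E8 BC 80 C3 86 F2 B2 AD A0 E1 8D BE 31 F0 9E 90 84 F3 B2 8E 81 F0 90 90 97 F0 92 8B 84.

E8 BC 80 C3 86 F2 B2 AD A0 E1 8D BE 31 F0 9E 90 84 F3 B2 8E 81 F0 90 90 97 F0 92 8B 84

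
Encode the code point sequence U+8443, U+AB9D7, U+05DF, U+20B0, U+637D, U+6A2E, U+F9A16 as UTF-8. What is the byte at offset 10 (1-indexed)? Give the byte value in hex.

1-indexed offset 10 is 0-indexed offset 9.
U+8443 → 3-byte form E8 91 83 at offsets 0–2.
U+AB9D7 → 4-byte form F2 AB A7 97 at offsets 3–6.
U+05DF → 2-byte form D7 9F at offsets 7–8.
U+20B0 → 3-byte form E2 82 B0 at offsets 9–11.
Offset 9 falls in char 4's range; it's byte 1 of E2 82 B0 = 0xE2.

0xE2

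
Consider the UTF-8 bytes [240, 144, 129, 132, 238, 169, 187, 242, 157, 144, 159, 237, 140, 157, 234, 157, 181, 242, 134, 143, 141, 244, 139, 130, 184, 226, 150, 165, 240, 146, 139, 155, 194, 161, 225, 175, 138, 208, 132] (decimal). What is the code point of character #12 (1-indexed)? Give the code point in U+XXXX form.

Offset 0: leading byte 0xF0 = 11110000 → 4-byte char #1 = F0 90 81 84.
Offset 4: leading byte 0xEE = 11101110 → 3-byte char #2 = EE A9 BB.
Offset 7: leading byte 0xF2 = 11110010 → 4-byte char #3 = F2 9D 90 9F.
Offset 11: leading byte 0xED = 11101101 → 3-byte char #4 = ED 8C 9D.
Offset 14: leading byte 0xEA = 11101010 → 3-byte char #5 = EA 9D B5.
Offset 17: leading byte 0xF2 = 11110010 → 4-byte char #6 = F2 86 8F 8D.
Offset 21: leading byte 0xF4 = 11110100 → 4-byte char #7 = F4 8B 82 B8.
Offset 25: leading byte 0xE2 = 11100010 → 3-byte char #8 = E2 96 A5.
Offset 28: leading byte 0xF0 = 11110000 → 4-byte char #9 = F0 92 8B 9B.
Offset 32: leading byte 0xC2 = 11000010 → 2-byte char #10 = C2 A1.
Offset 34: leading byte 0xE1 = 11100001 → 3-byte char #11 = E1 AF 8A.
Offset 37: leading byte 0xD0 = 11010000 → 2-byte char #12 = D0 84.
Leading byte 0xD0 = 11010000 matches 110xxxxx → 2-byte sequence.
Byte 1: 0xD0 = 11010000, payload 10000 (5 bits).
Byte 2: 0x84 = 10000100 (10xxxxxx ✓), payload 000100.
Concatenate: 10000000100 = 0x404 (11 bits → U+0404).

U+0404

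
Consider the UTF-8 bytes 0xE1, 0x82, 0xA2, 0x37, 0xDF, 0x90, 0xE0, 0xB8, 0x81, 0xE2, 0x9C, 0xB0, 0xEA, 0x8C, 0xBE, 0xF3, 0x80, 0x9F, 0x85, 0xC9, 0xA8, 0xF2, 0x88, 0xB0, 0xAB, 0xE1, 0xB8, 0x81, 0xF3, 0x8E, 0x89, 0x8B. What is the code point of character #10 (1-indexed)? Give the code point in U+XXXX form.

U+1E01

Offset 0: leading byte 0xE1 = 11100001 → 3-byte char #1 = E1 82 A2.
Offset 3: leading byte 0x37 = 00110111 → 1-byte char #2 = 37.
Offset 4: leading byte 0xDF = 11011111 → 2-byte char #3 = DF 90.
Offset 6: leading byte 0xE0 = 11100000 → 3-byte char #4 = E0 B8 81.
Offset 9: leading byte 0xE2 = 11100010 → 3-byte char #5 = E2 9C B0.
Offset 12: leading byte 0xEA = 11101010 → 3-byte char #6 = EA 8C BE.
Offset 15: leading byte 0xF3 = 11110011 → 4-byte char #7 = F3 80 9F 85.
Offset 19: leading byte 0xC9 = 11001001 → 2-byte char #8 = C9 A8.
Offset 21: leading byte 0xF2 = 11110010 → 4-byte char #9 = F2 88 B0 AB.
Offset 25: leading byte 0xE1 = 11100001 → 3-byte char #10 = E1 B8 81.
Leading byte 0xE1 = 11100001 matches 1110xxxx → 3-byte sequence.
Byte 1: 0xE1 = 11100001, payload 0001 (4 bits).
Byte 2: 0xB8 = 10111000 (10xxxxxx ✓), payload 111000.
Byte 3: 0x81 = 10000001 (10xxxxxx ✓), payload 000001.
Concatenate: 0001111000000001 = 0x1E01 (16 bits → U+1E01).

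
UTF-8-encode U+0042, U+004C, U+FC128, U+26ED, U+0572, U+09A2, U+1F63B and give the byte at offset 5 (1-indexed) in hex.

0x84

1-indexed offset 5 is 0-indexed offset 4.
U+0042 → 1-byte form 42 at offsets 0–0.
U+004C → 1-byte form 4C at offsets 1–1.
U+FC128 → 4-byte form F3 BC 84 A8 at offsets 2–5.
Offset 4 falls in char 3's range; it's byte 3 of F3 BC 84 A8 = 0x84.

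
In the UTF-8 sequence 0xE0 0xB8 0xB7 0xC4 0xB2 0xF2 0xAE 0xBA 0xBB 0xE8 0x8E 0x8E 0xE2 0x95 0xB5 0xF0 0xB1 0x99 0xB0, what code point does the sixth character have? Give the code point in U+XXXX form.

U+31670

Offset 0: leading byte 0xE0 = 11100000 → 3-byte char #1 = E0 B8 B7.
Offset 3: leading byte 0xC4 = 11000100 → 2-byte char #2 = C4 B2.
Offset 5: leading byte 0xF2 = 11110010 → 4-byte char #3 = F2 AE BA BB.
Offset 9: leading byte 0xE8 = 11101000 → 3-byte char #4 = E8 8E 8E.
Offset 12: leading byte 0xE2 = 11100010 → 3-byte char #5 = E2 95 B5.
Offset 15: leading byte 0xF0 = 11110000 → 4-byte char #6 = F0 B1 99 B0.
Leading byte 0xF0 = 11110000 matches 11110xxx → 4-byte sequence.
Byte 1: 0xF0 = 11110000, payload 000 (3 bits).
Byte 2: 0xB1 = 10110001 (10xxxxxx ✓), payload 110001.
Byte 3: 0x99 = 10011001 (10xxxxxx ✓), payload 011001.
Byte 4: 0xB0 = 10110000 (10xxxxxx ✓), payload 110000.
Concatenate: 000110001011001110000 = 0x31670 (21 bits → U+31670).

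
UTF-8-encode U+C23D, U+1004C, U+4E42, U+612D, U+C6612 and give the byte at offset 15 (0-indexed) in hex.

U+C23D → 3-byte form EC 88 BD at offsets 0–2.
U+1004C → 4-byte form F0 90 81 8C at offsets 3–6.
U+4E42 → 3-byte form E4 B9 82 at offsets 7–9.
U+612D → 3-byte form E6 84 AD at offsets 10–12.
U+C6612 → 4-byte form F3 86 98 92 at offsets 13–16.
Offset 15 falls in char 5's range; it's byte 3 of F3 86 98 92 = 0x98.

0x98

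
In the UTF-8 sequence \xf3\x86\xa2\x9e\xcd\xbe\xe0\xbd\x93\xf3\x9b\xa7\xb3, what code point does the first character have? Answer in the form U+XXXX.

U+C689E

Offset 0: leading byte 0xF3 = 11110011 → 4-byte char #1 = F3 86 A2 9E.
Leading byte 0xF3 = 11110011 matches 11110xxx → 4-byte sequence.
Byte 1: 0xF3 = 11110011, payload 011 (3 bits).
Byte 2: 0x86 = 10000110 (10xxxxxx ✓), payload 000110.
Byte 3: 0xA2 = 10100010 (10xxxxxx ✓), payload 100010.
Byte 4: 0x9E = 10011110 (10xxxxxx ✓), payload 011110.
Concatenate: 011000110100010011110 = 0xC689E (21 bits → U+C689E).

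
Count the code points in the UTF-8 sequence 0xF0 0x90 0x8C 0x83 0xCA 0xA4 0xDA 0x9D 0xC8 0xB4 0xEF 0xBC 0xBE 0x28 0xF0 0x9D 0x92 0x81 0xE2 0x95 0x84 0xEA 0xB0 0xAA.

Byte at offset 0: 0xF0 = 11110000 → 4-byte char (#1). Advance 4.
Byte at offset 4: 0xCA = 11001010 → 2-byte char (#2). Advance 2.
Byte at offset 6: 0xDA = 11011010 → 2-byte char (#3). Advance 2.
Byte at offset 8: 0xC8 = 11001000 → 2-byte char (#4). Advance 2.
Byte at offset 10: 0xEF = 11101111 → 3-byte char (#5). Advance 3.
Byte at offset 13: 0x28 = 00101000 → 1-byte char (#6). Advance 1.
Byte at offset 14: 0xF0 = 11110000 → 4-byte char (#7). Advance 4.
Byte at offset 18: 0xE2 = 11100010 → 3-byte char (#8). Advance 3.
Byte at offset 21: 0xEA = 11101010 → 3-byte char (#9). Advance 3.
Reached end at offset 24 after 9 code points.

9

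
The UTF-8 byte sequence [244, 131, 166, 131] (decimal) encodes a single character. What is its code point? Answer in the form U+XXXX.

Leading byte 0xF4 = 11110100 matches 11110xxx → 4-byte sequence.
Byte 1: 0xF4 = 11110100, payload 100 (3 bits).
Byte 2: 0x83 = 10000011 (10xxxxxx ✓), payload 000011.
Byte 3: 0xA6 = 10100110 (10xxxxxx ✓), payload 100110.
Byte 4: 0x83 = 10000011 (10xxxxxx ✓), payload 000011.
Concatenate: 100000011100110000011 = 0x103983 (21 bits → U+103983).

U+103983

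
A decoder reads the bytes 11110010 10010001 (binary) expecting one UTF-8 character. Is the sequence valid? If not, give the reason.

invalid (sequence truncated)

Leading byte 0xF2 = 11110010 → 4-byte form, but only 2 bytes are present.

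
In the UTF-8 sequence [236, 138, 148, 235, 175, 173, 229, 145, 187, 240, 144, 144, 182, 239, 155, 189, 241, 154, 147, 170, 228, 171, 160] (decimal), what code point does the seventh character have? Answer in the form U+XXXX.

Offset 0: leading byte 0xEC = 11101100 → 3-byte char #1 = EC 8A 94.
Offset 3: leading byte 0xEB = 11101011 → 3-byte char #2 = EB AF AD.
Offset 6: leading byte 0xE5 = 11100101 → 3-byte char #3 = E5 91 BB.
Offset 9: leading byte 0xF0 = 11110000 → 4-byte char #4 = F0 90 90 B6.
Offset 13: leading byte 0xEF = 11101111 → 3-byte char #5 = EF 9B BD.
Offset 16: leading byte 0xF1 = 11110001 → 4-byte char #6 = F1 9A 93 AA.
Offset 20: leading byte 0xE4 = 11100100 → 3-byte char #7 = E4 AB A0.
Leading byte 0xE4 = 11100100 matches 1110xxxx → 3-byte sequence.
Byte 1: 0xE4 = 11100100, payload 0100 (4 bits).
Byte 2: 0xAB = 10101011 (10xxxxxx ✓), payload 101011.
Byte 3: 0xA0 = 10100000 (10xxxxxx ✓), payload 100000.
Concatenate: 0100101011100000 = 0x4AE0 (16 bits → U+4AE0).

U+4AE0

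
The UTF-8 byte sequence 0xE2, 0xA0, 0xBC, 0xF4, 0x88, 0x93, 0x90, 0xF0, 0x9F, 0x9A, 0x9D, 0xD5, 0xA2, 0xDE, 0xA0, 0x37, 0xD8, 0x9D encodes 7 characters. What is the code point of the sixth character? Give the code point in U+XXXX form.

Offset 0: leading byte 0xE2 = 11100010 → 3-byte char #1 = E2 A0 BC.
Offset 3: leading byte 0xF4 = 11110100 → 4-byte char #2 = F4 88 93 90.
Offset 7: leading byte 0xF0 = 11110000 → 4-byte char #3 = F0 9F 9A 9D.
Offset 11: leading byte 0xD5 = 11010101 → 2-byte char #4 = D5 A2.
Offset 13: leading byte 0xDE = 11011110 → 2-byte char #5 = DE A0.
Offset 15: leading byte 0x37 = 00110111 → 1-byte char #6 = 37.
Leading byte 0x37 = 00110111 matches 0xxxxxxx → 1-byte sequence.
Byte 1: 0x37 = 00110111, payload 0110111 (7 bits).
Concatenate: 0110111 = 0x37 (7 bits → U+0037).

U+0037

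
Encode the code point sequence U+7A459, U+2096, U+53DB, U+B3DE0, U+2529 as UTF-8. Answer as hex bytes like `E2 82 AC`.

U+7A459: 4-byte form → F1 BA 91 99.
U+2096: 3-byte form → E2 82 96.
U+53DB: 3-byte form → E5 8F 9B.
U+B3DE0: 4-byte form → F2 B3 B7 A0.
U+2529: 3-byte form → E2 94 A9.
Concatenated (17 bytes): F1 BA 91 99 E2 82 96 E5 8F 9B F2 B3 B7 A0 E2 94 A9.

F1 BA 91 99 E2 82 96 E5 8F 9B F2 B3 B7 A0 E2 94 A9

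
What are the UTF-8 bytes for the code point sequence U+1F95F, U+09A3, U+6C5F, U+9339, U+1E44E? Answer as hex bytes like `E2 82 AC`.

F0 9F A5 9F E0 A6 A3 E6 B1 9F E9 8C B9 F0 9E 91 8E

U+1F95F: 4-byte form → F0 9F A5 9F.
U+09A3: 3-byte form → E0 A6 A3.
U+6C5F: 3-byte form → E6 B1 9F.
U+9339: 3-byte form → E9 8C B9.
U+1E44E: 4-byte form → F0 9E 91 8E.
Concatenated (17 bytes): F0 9F A5 9F E0 A6 A3 E6 B1 9F E9 8C B9 F0 9E 91 8E.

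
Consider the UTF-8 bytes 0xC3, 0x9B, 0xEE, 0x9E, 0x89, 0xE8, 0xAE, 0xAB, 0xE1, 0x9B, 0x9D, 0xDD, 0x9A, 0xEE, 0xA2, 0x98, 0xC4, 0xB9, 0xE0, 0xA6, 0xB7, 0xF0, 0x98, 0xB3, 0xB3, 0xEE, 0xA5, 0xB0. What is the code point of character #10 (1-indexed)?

Offset 0: leading byte 0xC3 = 11000011 → 2-byte char #1 = C3 9B.
Offset 2: leading byte 0xEE = 11101110 → 3-byte char #2 = EE 9E 89.
Offset 5: leading byte 0xE8 = 11101000 → 3-byte char #3 = E8 AE AB.
Offset 8: leading byte 0xE1 = 11100001 → 3-byte char #4 = E1 9B 9D.
Offset 11: leading byte 0xDD = 11011101 → 2-byte char #5 = DD 9A.
Offset 13: leading byte 0xEE = 11101110 → 3-byte char #6 = EE A2 98.
Offset 16: leading byte 0xC4 = 11000100 → 2-byte char #7 = C4 B9.
Offset 18: leading byte 0xE0 = 11100000 → 3-byte char #8 = E0 A6 B7.
Offset 21: leading byte 0xF0 = 11110000 → 4-byte char #9 = F0 98 B3 B3.
Offset 25: leading byte 0xEE = 11101110 → 3-byte char #10 = EE A5 B0.
Leading byte 0xEE = 11101110 matches 1110xxxx → 3-byte sequence.
Byte 1: 0xEE = 11101110, payload 1110 (4 bits).
Byte 2: 0xA5 = 10100101 (10xxxxxx ✓), payload 100101.
Byte 3: 0xB0 = 10110000 (10xxxxxx ✓), payload 110000.
Concatenate: 1110100101110000 = 0xE970 (16 bits → U+E970).

U+E970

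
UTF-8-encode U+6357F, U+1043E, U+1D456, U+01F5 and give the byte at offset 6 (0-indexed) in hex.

0x90

U+6357F → 4-byte form F1 A3 95 BF at offsets 0–3.
U+1043E → 4-byte form F0 90 90 BE at offsets 4–7.
Offset 6 falls in char 2's range; it's byte 3 of F0 90 90 BE = 0x90.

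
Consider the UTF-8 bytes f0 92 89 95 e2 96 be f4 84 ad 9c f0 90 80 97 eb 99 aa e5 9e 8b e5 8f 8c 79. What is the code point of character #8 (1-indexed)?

Offset 0: leading byte 0xF0 = 11110000 → 4-byte char #1 = F0 92 89 95.
Offset 4: leading byte 0xE2 = 11100010 → 3-byte char #2 = E2 96 BE.
Offset 7: leading byte 0xF4 = 11110100 → 4-byte char #3 = F4 84 AD 9C.
Offset 11: leading byte 0xF0 = 11110000 → 4-byte char #4 = F0 90 80 97.
Offset 15: leading byte 0xEB = 11101011 → 3-byte char #5 = EB 99 AA.
Offset 18: leading byte 0xE5 = 11100101 → 3-byte char #6 = E5 9E 8B.
Offset 21: leading byte 0xE5 = 11100101 → 3-byte char #7 = E5 8F 8C.
Offset 24: leading byte 0x79 = 01111001 → 1-byte char #8 = 79.
Leading byte 0x79 = 01111001 matches 0xxxxxxx → 1-byte sequence.
Byte 1: 0x79 = 01111001, payload 1111001 (7 bits).
Concatenate: 1111001 = 0x79 (7 bits → U+0079).

U+0079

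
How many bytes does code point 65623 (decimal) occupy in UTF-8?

U+10057 = 0x10057. UTF-8 uses 1 byte below 0x80, 2 below 0x800, 3 below 0x10000, 4 up to 0x10FFFF. 0x10057 is in U+10000–U+10FFFF → 4 bytes.

4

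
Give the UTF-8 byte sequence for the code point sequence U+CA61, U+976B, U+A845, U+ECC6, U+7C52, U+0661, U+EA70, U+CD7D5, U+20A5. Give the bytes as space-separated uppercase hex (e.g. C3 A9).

U+CA61: 3-byte form → EC A9 A1.
U+976B: 3-byte form → E9 9D AB.
U+A845: 3-byte form → EA A1 85.
U+ECC6: 3-byte form → EE B3 86.
U+7C52: 3-byte form → E7 B1 92.
U+0661: 2-byte form → D9 A1.
U+EA70: 3-byte form → EE A9 B0.
U+CD7D5: 4-byte form → F3 8D 9F 95.
U+20A5: 3-byte form → E2 82 A5.
Concatenated (27 bytes): EC A9 A1 E9 9D AB EA A1 85 EE B3 86 E7 B1 92 D9 A1 EE A9 B0 F3 8D 9F 95 E2 82 A5.

EC A9 A1 E9 9D AB EA A1 85 EE B3 86 E7 B1 92 D9 A1 EE A9 B0 F3 8D 9F 95 E2 82 A5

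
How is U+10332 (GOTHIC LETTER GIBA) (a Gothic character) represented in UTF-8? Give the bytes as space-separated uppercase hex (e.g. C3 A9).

U+10332 = 0x10332 = 66354 decimal. In range U+10000–U+10FFFF → 4-byte form: 11110xxx 10xxxxxx 10xxxxxx 10xxxxxx.
Binary (21 bits): 000010000001100110010.
Split 3+6+6+6: 000 | 010000 | 001100 | 110010.
Byte 1: 11110000 = 0xF0.
Byte 2: 10010000 = 0x90.
Byte 3: 10001100 = 0x8C.
Byte 4: 10110010 = 0xB2.

F0 90 8C B2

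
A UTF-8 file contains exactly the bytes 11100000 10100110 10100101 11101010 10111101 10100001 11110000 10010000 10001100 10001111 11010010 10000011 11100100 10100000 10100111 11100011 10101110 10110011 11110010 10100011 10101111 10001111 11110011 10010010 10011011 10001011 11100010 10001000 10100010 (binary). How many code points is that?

Byte at offset 0: 0xE0 = 11100000 → 3-byte char (#1). Advance 3.
Byte at offset 3: 0xEA = 11101010 → 3-byte char (#2). Advance 3.
Byte at offset 6: 0xF0 = 11110000 → 4-byte char (#3). Advance 4.
Byte at offset 10: 0xD2 = 11010010 → 2-byte char (#4). Advance 2.
Byte at offset 12: 0xE4 = 11100100 → 3-byte char (#5). Advance 3.
Byte at offset 15: 0xE3 = 11100011 → 3-byte char (#6). Advance 3.
Byte at offset 18: 0xF2 = 11110010 → 4-byte char (#7). Advance 4.
Byte at offset 22: 0xF3 = 11110011 → 4-byte char (#8). Advance 4.
Byte at offset 26: 0xE2 = 11100010 → 3-byte char (#9). Advance 3.
Reached end at offset 29 after 9 code points.

9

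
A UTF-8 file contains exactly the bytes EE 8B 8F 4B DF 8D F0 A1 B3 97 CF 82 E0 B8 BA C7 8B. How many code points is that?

7

Byte at offset 0: 0xEE = 11101110 → 3-byte char (#1). Advance 3.
Byte at offset 3: 0x4B = 01001011 → 1-byte char (#2). Advance 1.
Byte at offset 4: 0xDF = 11011111 → 2-byte char (#3). Advance 2.
Byte at offset 6: 0xF0 = 11110000 → 4-byte char (#4). Advance 4.
Byte at offset 10: 0xCF = 11001111 → 2-byte char (#5). Advance 2.
Byte at offset 12: 0xE0 = 11100000 → 3-byte char (#6). Advance 3.
Byte at offset 15: 0xC7 = 11000111 → 2-byte char (#7). Advance 2.
Reached end at offset 17 after 7 code points.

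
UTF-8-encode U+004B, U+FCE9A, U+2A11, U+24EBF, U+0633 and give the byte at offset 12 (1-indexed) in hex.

1-indexed offset 12 is 0-indexed offset 11.
U+004B → 1-byte form 4B at offsets 0–0.
U+FCE9A → 4-byte form F3 BC BA 9A at offsets 1–4.
U+2A11 → 3-byte form E2 A8 91 at offsets 5–7.
U+24EBF → 4-byte form F0 A4 BA BF at offsets 8–11.
Offset 11 falls in char 4's range; it's byte 4 of F0 A4 BA BF = 0xBF.

0xBF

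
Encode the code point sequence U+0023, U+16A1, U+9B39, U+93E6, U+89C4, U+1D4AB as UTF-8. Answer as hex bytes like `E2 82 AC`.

U+0023: 1-byte form → 23.
U+16A1: 3-byte form → E1 9A A1.
U+9B39: 3-byte form → E9 AC B9.
U+93E6: 3-byte form → E9 8F A6.
U+89C4: 3-byte form → E8 A7 84.
U+1D4AB: 4-byte form → F0 9D 92 AB.
Concatenated (17 bytes): 23 E1 9A A1 E9 AC B9 E9 8F A6 E8 A7 84 F0 9D 92 AB.

23 E1 9A A1 E9 AC B9 E9 8F A6 E8 A7 84 F0 9D 92 AB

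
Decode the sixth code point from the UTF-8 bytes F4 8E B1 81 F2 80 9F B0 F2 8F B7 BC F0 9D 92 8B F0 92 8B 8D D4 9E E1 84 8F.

Offset 0: leading byte 0xF4 = 11110100 → 4-byte char #1 = F4 8E B1 81.
Offset 4: leading byte 0xF2 = 11110010 → 4-byte char #2 = F2 80 9F B0.
Offset 8: leading byte 0xF2 = 11110010 → 4-byte char #3 = F2 8F B7 BC.
Offset 12: leading byte 0xF0 = 11110000 → 4-byte char #4 = F0 9D 92 8B.
Offset 16: leading byte 0xF0 = 11110000 → 4-byte char #5 = F0 92 8B 8D.
Offset 20: leading byte 0xD4 = 11010100 → 2-byte char #6 = D4 9E.
Leading byte 0xD4 = 11010100 matches 110xxxxx → 2-byte sequence.
Byte 1: 0xD4 = 11010100, payload 10100 (5 bits).
Byte 2: 0x9E = 10011110 (10xxxxxx ✓), payload 011110.
Concatenate: 10100011110 = 0x51E (11 bits → U+051E).

U+051E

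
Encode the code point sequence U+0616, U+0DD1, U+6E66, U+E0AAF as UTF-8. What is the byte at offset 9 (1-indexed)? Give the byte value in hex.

0xF3

1-indexed offset 9 is 0-indexed offset 8.
U+0616 → 2-byte form D8 96 at offsets 0–1.
U+0DD1 → 3-byte form E0 B7 91 at offsets 2–4.
U+6E66 → 3-byte form E6 B9 A6 at offsets 5–7.
U+E0AAF → 4-byte form F3 A0 AA AF at offsets 8–11.
Offset 8 falls in char 4's range; it's byte 1 of F3 A0 AA AF = 0xF3.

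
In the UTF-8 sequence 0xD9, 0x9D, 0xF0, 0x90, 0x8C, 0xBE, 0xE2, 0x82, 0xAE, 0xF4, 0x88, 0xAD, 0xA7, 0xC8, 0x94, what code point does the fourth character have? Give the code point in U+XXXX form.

U+108B67

Offset 0: leading byte 0xD9 = 11011001 → 2-byte char #1 = D9 9D.
Offset 2: leading byte 0xF0 = 11110000 → 4-byte char #2 = F0 90 8C BE.
Offset 6: leading byte 0xE2 = 11100010 → 3-byte char #3 = E2 82 AE.
Offset 9: leading byte 0xF4 = 11110100 → 4-byte char #4 = F4 88 AD A7.
Leading byte 0xF4 = 11110100 matches 11110xxx → 4-byte sequence.
Byte 1: 0xF4 = 11110100, payload 100 (3 bits).
Byte 2: 0x88 = 10001000 (10xxxxxx ✓), payload 001000.
Byte 3: 0xAD = 10101101 (10xxxxxx ✓), payload 101101.
Byte 4: 0xA7 = 10100111 (10xxxxxx ✓), payload 100111.
Concatenate: 100001000101101100111 = 0x108B67 (21 bits → U+108B67).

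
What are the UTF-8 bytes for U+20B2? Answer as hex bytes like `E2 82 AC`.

E2 82 B2

U+20B2 = 0x20B2 = 8370 decimal. In range U+0800–U+FFFF → 3-byte form: 1110xxxx 10xxxxxx 10xxxxxx.
Binary (16 bits): 0010000010110010.
Split 4+6+6: 0010 | 000010 | 110010.
Byte 1: 11100010 = 0xE2.
Byte 2: 10000010 = 0x82.
Byte 3: 10110010 = 0xB2.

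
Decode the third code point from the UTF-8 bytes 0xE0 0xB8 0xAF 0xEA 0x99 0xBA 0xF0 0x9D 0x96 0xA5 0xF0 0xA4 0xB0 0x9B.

Offset 0: leading byte 0xE0 = 11100000 → 3-byte char #1 = E0 B8 AF.
Offset 3: leading byte 0xEA = 11101010 → 3-byte char #2 = EA 99 BA.
Offset 6: leading byte 0xF0 = 11110000 → 4-byte char #3 = F0 9D 96 A5.
Leading byte 0xF0 = 11110000 matches 11110xxx → 4-byte sequence.
Byte 1: 0xF0 = 11110000, payload 000 (3 bits).
Byte 2: 0x9D = 10011101 (10xxxxxx ✓), payload 011101.
Byte 3: 0x96 = 10010110 (10xxxxxx ✓), payload 010110.
Byte 4: 0xA5 = 10100101 (10xxxxxx ✓), payload 100101.
Concatenate: 000011101010110100101 = 0x1D5A5 (21 bits → U+1D5A5).

U+1D5A5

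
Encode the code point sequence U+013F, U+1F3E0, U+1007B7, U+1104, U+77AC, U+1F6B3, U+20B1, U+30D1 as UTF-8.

C4 BF F0 9F 8F A0 F4 80 9E B7 E1 84 84 E7 9E AC F0 9F 9A B3 E2 82 B1 E3 83 91

U+013F: 2-byte form → C4 BF.
U+1F3E0: 4-byte form → F0 9F 8F A0.
U+1007B7: 4-byte form → F4 80 9E B7.
U+1104: 3-byte form → E1 84 84.
U+77AC: 3-byte form → E7 9E AC.
U+1F6B3: 4-byte form → F0 9F 9A B3.
U+20B1: 3-byte form → E2 82 B1.
U+30D1: 3-byte form → E3 83 91.
Concatenated (26 bytes): C4 BF F0 9F 8F A0 F4 80 9E B7 E1 84 84 E7 9E AC F0 9F 9A B3 E2 82 B1 E3 83 91.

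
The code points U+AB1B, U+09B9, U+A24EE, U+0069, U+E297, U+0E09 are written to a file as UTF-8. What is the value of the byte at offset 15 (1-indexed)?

0xE0

1-indexed offset 15 is 0-indexed offset 14.
U+AB1B → 3-byte form EA AC 9B at offsets 0–2.
U+09B9 → 3-byte form E0 A6 B9 at offsets 3–5.
U+A24EE → 4-byte form F2 A2 93 AE at offsets 6–9.
U+0069 → 1-byte form 69 at offsets 10–10.
U+E297 → 3-byte form EE 8A 97 at offsets 11–13.
U+0E09 → 3-byte form E0 B8 89 at offsets 14–16.
Offset 14 falls in char 6's range; it's byte 1 of E0 B8 89 = 0xE0.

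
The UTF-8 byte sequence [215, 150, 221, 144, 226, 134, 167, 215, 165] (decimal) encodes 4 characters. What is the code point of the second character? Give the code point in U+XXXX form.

U+0750

Offset 0: leading byte 0xD7 = 11010111 → 2-byte char #1 = D7 96.
Offset 2: leading byte 0xDD = 11011101 → 2-byte char #2 = DD 90.
Leading byte 0xDD = 11011101 matches 110xxxxx → 2-byte sequence.
Byte 1: 0xDD = 11011101, payload 11101 (5 bits).
Byte 2: 0x90 = 10010000 (10xxxxxx ✓), payload 010000.
Concatenate: 11101010000 = 0x750 (11 bits → U+0750).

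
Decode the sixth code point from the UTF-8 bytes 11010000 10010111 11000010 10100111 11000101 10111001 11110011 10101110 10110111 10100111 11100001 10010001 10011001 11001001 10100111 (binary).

U+0267

Offset 0: leading byte 0xD0 = 11010000 → 2-byte char #1 = D0 97.
Offset 2: leading byte 0xC2 = 11000010 → 2-byte char #2 = C2 A7.
Offset 4: leading byte 0xC5 = 11000101 → 2-byte char #3 = C5 B9.
Offset 6: leading byte 0xF3 = 11110011 → 4-byte char #4 = F3 AE B7 A7.
Offset 10: leading byte 0xE1 = 11100001 → 3-byte char #5 = E1 91 99.
Offset 13: leading byte 0xC9 = 11001001 → 2-byte char #6 = C9 A7.
Leading byte 0xC9 = 11001001 matches 110xxxxx → 2-byte sequence.
Byte 1: 0xC9 = 11001001, payload 01001 (5 bits).
Byte 2: 0xA7 = 10100111 (10xxxxxx ✓), payload 100111.
Concatenate: 01001100111 = 0x267 (11 bits → U+0267).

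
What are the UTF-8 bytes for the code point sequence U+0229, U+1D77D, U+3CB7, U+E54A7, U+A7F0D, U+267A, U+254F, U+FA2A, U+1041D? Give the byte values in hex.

U+0229: 2-byte form → C8 A9.
U+1D77D: 4-byte form → F0 9D 9D BD.
U+3CB7: 3-byte form → E3 B2 B7.
U+E54A7: 4-byte form → F3 A5 92 A7.
U+A7F0D: 4-byte form → F2 A7 BC 8D.
U+267A: 3-byte form → E2 99 BA.
U+254F: 3-byte form → E2 95 8F.
U+FA2A: 3-byte form → EF A8 AA.
U+1041D: 4-byte form → F0 90 90 9D.
Concatenated (30 bytes): C8 A9 F0 9D 9D BD E3 B2 B7 F3 A5 92 A7 F2 A7 BC 8D E2 99 BA E2 95 8F EF A8 AA F0 90 90 9D.

C8 A9 F0 9D 9D BD E3 B2 B7 F3 A5 92 A7 F2 A7 BC 8D E2 99 BA E2 95 8F EF A8 AA F0 90 90 9D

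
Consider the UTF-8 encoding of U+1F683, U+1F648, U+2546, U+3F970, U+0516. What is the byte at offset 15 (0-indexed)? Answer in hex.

U+1F683 → 4-byte form F0 9F 9A 83 at offsets 0–3.
U+1F648 → 4-byte form F0 9F 99 88 at offsets 4–7.
U+2546 → 3-byte form E2 95 86 at offsets 8–10.
U+3F970 → 4-byte form F0 BF A5 B0 at offsets 11–14.
U+0516 → 2-byte form D4 96 at offsets 15–16.
Offset 15 falls in char 5's range; it's byte 1 of D4 96 = 0xD4.

0xD4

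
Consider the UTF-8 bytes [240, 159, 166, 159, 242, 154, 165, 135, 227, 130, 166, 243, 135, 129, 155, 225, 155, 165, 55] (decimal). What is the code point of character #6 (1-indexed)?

U+0037

Offset 0: leading byte 0xF0 = 11110000 → 4-byte char #1 = F0 9F A6 9F.
Offset 4: leading byte 0xF2 = 11110010 → 4-byte char #2 = F2 9A A5 87.
Offset 8: leading byte 0xE3 = 11100011 → 3-byte char #3 = E3 82 A6.
Offset 11: leading byte 0xF3 = 11110011 → 4-byte char #4 = F3 87 81 9B.
Offset 15: leading byte 0xE1 = 11100001 → 3-byte char #5 = E1 9B A5.
Offset 18: leading byte 0x37 = 00110111 → 1-byte char #6 = 37.
Leading byte 0x37 = 00110111 matches 0xxxxxxx → 1-byte sequence.
Byte 1: 0x37 = 00110111, payload 0110111 (7 bits).
Concatenate: 0110111 = 0x37 (7 bits → U+0037).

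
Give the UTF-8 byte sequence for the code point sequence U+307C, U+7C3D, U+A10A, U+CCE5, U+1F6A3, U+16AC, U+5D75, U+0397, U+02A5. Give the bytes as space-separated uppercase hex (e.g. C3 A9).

U+307C: 3-byte form → E3 81 BC.
U+7C3D: 3-byte form → E7 B0 BD.
U+A10A: 3-byte form → EA 84 8A.
U+CCE5: 3-byte form → EC B3 A5.
U+1F6A3: 4-byte form → F0 9F 9A A3.
U+16AC: 3-byte form → E1 9A AC.
U+5D75: 3-byte form → E5 B5 B5.
U+0397: 2-byte form → CE 97.
U+02A5: 2-byte form → CA A5.
Concatenated (26 bytes): E3 81 BC E7 B0 BD EA 84 8A EC B3 A5 F0 9F 9A A3 E1 9A AC E5 B5 B5 CE 97 CA A5.

E3 81 BC E7 B0 BD EA 84 8A EC B3 A5 F0 9F 9A A3 E1 9A AC E5 B5 B5 CE 97 CA A5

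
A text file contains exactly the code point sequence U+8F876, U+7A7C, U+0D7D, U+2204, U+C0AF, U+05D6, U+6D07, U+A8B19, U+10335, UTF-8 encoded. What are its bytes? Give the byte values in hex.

F2 8F A1 B6 E7 A9 BC E0 B5 BD E2 88 84 EC 82 AF D7 96 E6 B4 87 F2 A8 AC 99 F0 90 8C B5

U+8F876: 4-byte form → F2 8F A1 B6.
U+7A7C: 3-byte form → E7 A9 BC.
U+0D7D: 3-byte form → E0 B5 BD.
U+2204: 3-byte form → E2 88 84.
U+C0AF: 3-byte form → EC 82 AF.
U+05D6: 2-byte form → D7 96.
U+6D07: 3-byte form → E6 B4 87.
U+A8B19: 4-byte form → F2 A8 AC 99.
U+10335: 4-byte form → F0 90 8C B5.
Concatenated (29 bytes): F2 8F A1 B6 E7 A9 BC E0 B5 BD E2 88 84 EC 82 AF D7 96 E6 B4 87 F2 A8 AC 99 F0 90 8C B5.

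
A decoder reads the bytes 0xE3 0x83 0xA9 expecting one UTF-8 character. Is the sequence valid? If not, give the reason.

valid

Leading byte 0xE3 = 11100011 → 3-byte form.
Continuation bytes 0x83=10000011, 0xA9=10101001 all match 10xxxxxx.
Decoded value 0x30E9 is ≥ 0x800 (shortest form) and not a surrogate.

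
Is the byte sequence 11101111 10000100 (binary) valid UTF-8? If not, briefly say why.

invalid (sequence truncated)

Leading byte 0xEF = 11101111 → 3-byte form, but only 2 bytes are present.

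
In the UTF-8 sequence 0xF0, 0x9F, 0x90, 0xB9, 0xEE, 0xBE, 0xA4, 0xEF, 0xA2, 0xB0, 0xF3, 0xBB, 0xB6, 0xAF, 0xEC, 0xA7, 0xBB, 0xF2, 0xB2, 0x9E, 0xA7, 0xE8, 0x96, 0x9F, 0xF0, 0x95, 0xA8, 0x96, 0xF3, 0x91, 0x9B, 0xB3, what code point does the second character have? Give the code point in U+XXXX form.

U+EFA4

Offset 0: leading byte 0xF0 = 11110000 → 4-byte char #1 = F0 9F 90 B9.
Offset 4: leading byte 0xEE = 11101110 → 3-byte char #2 = EE BE A4.
Leading byte 0xEE = 11101110 matches 1110xxxx → 3-byte sequence.
Byte 1: 0xEE = 11101110, payload 1110 (4 bits).
Byte 2: 0xBE = 10111110 (10xxxxxx ✓), payload 111110.
Byte 3: 0xA4 = 10100100 (10xxxxxx ✓), payload 100100.
Concatenate: 1110111110100100 = 0xEFA4 (16 bits → U+EFA4).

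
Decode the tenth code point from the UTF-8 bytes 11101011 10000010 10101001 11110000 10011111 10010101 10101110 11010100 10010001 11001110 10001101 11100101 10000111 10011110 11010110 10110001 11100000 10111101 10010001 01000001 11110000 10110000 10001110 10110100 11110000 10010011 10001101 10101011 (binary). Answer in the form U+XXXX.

Offset 0: leading byte 0xEB = 11101011 → 3-byte char #1 = EB 82 A9.
Offset 3: leading byte 0xF0 = 11110000 → 4-byte char #2 = F0 9F 95 AE.
Offset 7: leading byte 0xD4 = 11010100 → 2-byte char #3 = D4 91.
Offset 9: leading byte 0xCE = 11001110 → 2-byte char #4 = CE 8D.
Offset 11: leading byte 0xE5 = 11100101 → 3-byte char #5 = E5 87 9E.
Offset 14: leading byte 0xD6 = 11010110 → 2-byte char #6 = D6 B1.
Offset 16: leading byte 0xE0 = 11100000 → 3-byte char #7 = E0 BD 91.
Offset 19: leading byte 0x41 = 01000001 → 1-byte char #8 = 41.
Offset 20: leading byte 0xF0 = 11110000 → 4-byte char #9 = F0 B0 8E B4.
Offset 24: leading byte 0xF0 = 11110000 → 4-byte char #10 = F0 93 8D AB.
Leading byte 0xF0 = 11110000 matches 11110xxx → 4-byte sequence.
Byte 1: 0xF0 = 11110000, payload 000 (3 bits).
Byte 2: 0x93 = 10010011 (10xxxxxx ✓), payload 010011.
Byte 3: 0x8D = 10001101 (10xxxxxx ✓), payload 001101.
Byte 4: 0xAB = 10101011 (10xxxxxx ✓), payload 101011.
Concatenate: 000010011001101101011 = 0x1336B (21 bits → U+1336B).

U+1336B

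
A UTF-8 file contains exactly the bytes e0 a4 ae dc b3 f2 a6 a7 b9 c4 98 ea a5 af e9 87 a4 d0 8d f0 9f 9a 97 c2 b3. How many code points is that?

9

Byte at offset 0: 0xE0 = 11100000 → 3-byte char (#1). Advance 3.
Byte at offset 3: 0xDC = 11011100 → 2-byte char (#2). Advance 2.
Byte at offset 5: 0xF2 = 11110010 → 4-byte char (#3). Advance 4.
Byte at offset 9: 0xC4 = 11000100 → 2-byte char (#4). Advance 2.
Byte at offset 11: 0xEA = 11101010 → 3-byte char (#5). Advance 3.
Byte at offset 14: 0xE9 = 11101001 → 3-byte char (#6). Advance 3.
Byte at offset 17: 0xD0 = 11010000 → 2-byte char (#7). Advance 2.
Byte at offset 19: 0xF0 = 11110000 → 4-byte char (#8). Advance 4.
Byte at offset 23: 0xC2 = 11000010 → 2-byte char (#9). Advance 2.
Reached end at offset 25 after 9 code points.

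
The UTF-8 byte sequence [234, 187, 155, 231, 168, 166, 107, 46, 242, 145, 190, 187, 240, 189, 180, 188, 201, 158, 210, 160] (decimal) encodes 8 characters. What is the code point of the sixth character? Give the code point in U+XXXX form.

Offset 0: leading byte 0xEA = 11101010 → 3-byte char #1 = EA BB 9B.
Offset 3: leading byte 0xE7 = 11100111 → 3-byte char #2 = E7 A8 A6.
Offset 6: leading byte 0x6B = 01101011 → 1-byte char #3 = 6B.
Offset 7: leading byte 0x2E = 00101110 → 1-byte char #4 = 2E.
Offset 8: leading byte 0xF2 = 11110010 → 4-byte char #5 = F2 91 BE BB.
Offset 12: leading byte 0xF0 = 11110000 → 4-byte char #6 = F0 BD B4 BC.
Leading byte 0xF0 = 11110000 matches 11110xxx → 4-byte sequence.
Byte 1: 0xF0 = 11110000, payload 000 (3 bits).
Byte 2: 0xBD = 10111101 (10xxxxxx ✓), payload 111101.
Byte 3: 0xB4 = 10110100 (10xxxxxx ✓), payload 110100.
Byte 4: 0xBC = 10111100 (10xxxxxx ✓), payload 111100.
Concatenate: 000111101110100111100 = 0x3DD3C (21 bits → U+3DD3C).

U+3DD3C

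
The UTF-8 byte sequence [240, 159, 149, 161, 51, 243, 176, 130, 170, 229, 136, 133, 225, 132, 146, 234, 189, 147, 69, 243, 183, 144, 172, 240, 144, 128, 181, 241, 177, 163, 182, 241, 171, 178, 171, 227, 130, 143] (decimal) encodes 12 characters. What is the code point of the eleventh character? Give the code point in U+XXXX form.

Offset 0: leading byte 0xF0 = 11110000 → 4-byte char #1 = F0 9F 95 A1.
Offset 4: leading byte 0x33 = 00110011 → 1-byte char #2 = 33.
Offset 5: leading byte 0xF3 = 11110011 → 4-byte char #3 = F3 B0 82 AA.
Offset 9: leading byte 0xE5 = 11100101 → 3-byte char #4 = E5 88 85.
Offset 12: leading byte 0xE1 = 11100001 → 3-byte char #5 = E1 84 92.
Offset 15: leading byte 0xEA = 11101010 → 3-byte char #6 = EA BD 93.
Offset 18: leading byte 0x45 = 01000101 → 1-byte char #7 = 45.
Offset 19: leading byte 0xF3 = 11110011 → 4-byte char #8 = F3 B7 90 AC.
Offset 23: leading byte 0xF0 = 11110000 → 4-byte char #9 = F0 90 80 B5.
Offset 27: leading byte 0xF1 = 11110001 → 4-byte char #10 = F1 B1 A3 B6.
Offset 31: leading byte 0xF1 = 11110001 → 4-byte char #11 = F1 AB B2 AB.
Leading byte 0xF1 = 11110001 matches 11110xxx → 4-byte sequence.
Byte 1: 0xF1 = 11110001, payload 001 (3 bits).
Byte 2: 0xAB = 10101011 (10xxxxxx ✓), payload 101011.
Byte 3: 0xB2 = 10110010 (10xxxxxx ✓), payload 110010.
Byte 4: 0xAB = 10101011 (10xxxxxx ✓), payload 101011.
Concatenate: 001101011110010101011 = 0x6BCAB (21 bits → U+6BCAB).

U+6BCAB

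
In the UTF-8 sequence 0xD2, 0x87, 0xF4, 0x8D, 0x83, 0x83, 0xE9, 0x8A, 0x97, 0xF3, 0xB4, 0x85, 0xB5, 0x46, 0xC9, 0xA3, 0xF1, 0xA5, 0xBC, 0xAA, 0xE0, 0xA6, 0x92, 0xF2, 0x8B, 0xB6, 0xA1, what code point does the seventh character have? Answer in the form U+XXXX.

U+65F2A

Offset 0: leading byte 0xD2 = 11010010 → 2-byte char #1 = D2 87.
Offset 2: leading byte 0xF4 = 11110100 → 4-byte char #2 = F4 8D 83 83.
Offset 6: leading byte 0xE9 = 11101001 → 3-byte char #3 = E9 8A 97.
Offset 9: leading byte 0xF3 = 11110011 → 4-byte char #4 = F3 B4 85 B5.
Offset 13: leading byte 0x46 = 01000110 → 1-byte char #5 = 46.
Offset 14: leading byte 0xC9 = 11001001 → 2-byte char #6 = C9 A3.
Offset 16: leading byte 0xF1 = 11110001 → 4-byte char #7 = F1 A5 BC AA.
Leading byte 0xF1 = 11110001 matches 11110xxx → 4-byte sequence.
Byte 1: 0xF1 = 11110001, payload 001 (3 bits).
Byte 2: 0xA5 = 10100101 (10xxxxxx ✓), payload 100101.
Byte 3: 0xBC = 10111100 (10xxxxxx ✓), payload 111100.
Byte 4: 0xAA = 10101010 (10xxxxxx ✓), payload 101010.
Concatenate: 001100101111100101010 = 0x65F2A (21 bits → U+65F2A).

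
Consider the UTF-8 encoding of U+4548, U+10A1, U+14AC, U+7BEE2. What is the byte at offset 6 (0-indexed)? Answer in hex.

U+4548 → 3-byte form E4 95 88 at offsets 0–2.
U+10A1 → 3-byte form E1 82 A1 at offsets 3–5.
U+14AC → 3-byte form E1 92 AC at offsets 6–8.
Offset 6 falls in char 3's range; it's byte 1 of E1 92 AC = 0xE1.

0xE1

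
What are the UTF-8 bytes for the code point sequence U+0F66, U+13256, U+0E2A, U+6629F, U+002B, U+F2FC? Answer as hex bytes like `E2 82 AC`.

E0 BD A6 F0 93 89 96 E0 B8 AA F1 A6 8A 9F 2B EF 8B BC

U+0F66: 3-byte form → E0 BD A6.
U+13256: 4-byte form → F0 93 89 96.
U+0E2A: 3-byte form → E0 B8 AA.
U+6629F: 4-byte form → F1 A6 8A 9F.
U+002B: 1-byte form → 2B.
U+F2FC: 3-byte form → EF 8B BC.
Concatenated (18 bytes): E0 BD A6 F0 93 89 96 E0 B8 AA F1 A6 8A 9F 2B EF 8B BC.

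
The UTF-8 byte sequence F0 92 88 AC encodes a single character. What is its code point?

U+1222C

Leading byte 0xF0 = 11110000 matches 11110xxx → 4-byte sequence.
Byte 1: 0xF0 = 11110000, payload 000 (3 bits).
Byte 2: 0x92 = 10010010 (10xxxxxx ✓), payload 010010.
Byte 3: 0x88 = 10001000 (10xxxxxx ✓), payload 001000.
Byte 4: 0xAC = 10101100 (10xxxxxx ✓), payload 101100.
Concatenate: 000010010001000101100 = 0x1222C (21 bits → U+1222C).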